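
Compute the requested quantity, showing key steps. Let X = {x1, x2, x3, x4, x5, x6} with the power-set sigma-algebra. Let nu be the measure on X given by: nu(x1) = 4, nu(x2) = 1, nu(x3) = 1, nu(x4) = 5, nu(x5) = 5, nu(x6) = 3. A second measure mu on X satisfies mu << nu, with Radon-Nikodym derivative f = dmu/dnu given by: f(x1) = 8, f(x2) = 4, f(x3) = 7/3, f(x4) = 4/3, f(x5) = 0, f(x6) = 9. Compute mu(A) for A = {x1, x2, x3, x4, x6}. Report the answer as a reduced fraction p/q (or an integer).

By the defining property of the Radon-Nikodym derivative, for every measurable set A,
  mu(A) = integral_A f dnu.
Since nu is a discrete measure concentrated on the atoms of X, the integral over A reduces to the sum
  mu(A) = sum_{x in A} f(x) * nu({x}).
Computing each term:
  x1: f(x1) * nu(x1) = 8 * 4 = 32.
  x2: f(x2) * nu(x2) = 4 * 1 = 4.
  x3: f(x3) * nu(x3) = 7/3 * 1 = 7/3.
  x4: f(x4) * nu(x4) = 4/3 * 5 = 20/3.
  x6: f(x6) * nu(x6) = 9 * 3 = 27.
Summing: mu(A) = 32 + 4 + 7/3 + 20/3 + 27 = 72.

72


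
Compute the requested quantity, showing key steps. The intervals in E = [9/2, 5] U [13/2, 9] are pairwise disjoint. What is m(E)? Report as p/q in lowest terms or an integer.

For pairwise disjoint intervals, m(union_i I_i) = sum_i m(I_i),
and m is invariant under swapping open/closed endpoints (single points have measure 0).
So m(E) = sum_i (b_i - a_i).
  I_1 has length 5 - 9/2 = 1/2.
  I_2 has length 9 - 13/2 = 5/2.
Summing:
  m(E) = 1/2 + 5/2 = 3.

3


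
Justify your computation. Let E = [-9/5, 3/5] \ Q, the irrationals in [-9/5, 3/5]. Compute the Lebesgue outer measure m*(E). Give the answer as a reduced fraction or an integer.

The interval I = [-9/5, 3/5] has m(I) = 3/5 - (-9/5) = 12/5 (endpoints are measure-zero, so open/closed/half-open agree). Write I = (I cap Q) u (I \ Q). The rationals in I are countable, so m*(I cap Q) = 0 (cover each rational by intervals whose total length is arbitrarily small). By countable subadditivity m*(I) <= m*(I cap Q) + m*(I \ Q), hence m*(I \ Q) >= m(I) = 12/5. The reverse inequality m*(I \ Q) <= m*(I) = 12/5 is trivial since (I \ Q) is a subset of I. Therefore m*(I \ Q) = 12/5.

12/5


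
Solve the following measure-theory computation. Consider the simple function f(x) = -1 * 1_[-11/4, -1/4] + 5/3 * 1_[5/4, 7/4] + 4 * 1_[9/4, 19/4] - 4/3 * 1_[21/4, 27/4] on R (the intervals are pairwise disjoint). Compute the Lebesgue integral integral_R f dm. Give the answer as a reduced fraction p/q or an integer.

For a simple function f = sum_i c_i * 1_{A_i} with disjoint A_i,
  integral f dm = sum_i c_i * m(A_i).
Lengths of the A_i:
  m(A_1) = -1/4 - (-11/4) = 5/2.
  m(A_2) = 7/4 - 5/4 = 1/2.
  m(A_3) = 19/4 - 9/4 = 5/2.
  m(A_4) = 27/4 - 21/4 = 3/2.
Contributions c_i * m(A_i):
  (-1) * (5/2) = -5/2.
  (5/3) * (1/2) = 5/6.
  (4) * (5/2) = 10.
  (-4/3) * (3/2) = -2.
Total: -5/2 + 5/6 + 10 - 2 = 19/3.

19/3


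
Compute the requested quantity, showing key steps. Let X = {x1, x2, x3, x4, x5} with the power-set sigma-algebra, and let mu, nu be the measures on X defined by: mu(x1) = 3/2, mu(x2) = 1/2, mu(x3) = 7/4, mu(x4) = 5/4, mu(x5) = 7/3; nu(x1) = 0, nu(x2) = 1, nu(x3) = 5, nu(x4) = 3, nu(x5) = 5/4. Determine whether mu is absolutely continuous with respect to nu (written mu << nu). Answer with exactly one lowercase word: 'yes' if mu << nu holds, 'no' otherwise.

mu << nu means: every nu-null measurable set is also mu-null; equivalently, for every atom x, if nu({x}) = 0 then mu({x}) = 0.
Checking each atom:
  x1: nu = 0, mu = 3/2 > 0 -> violates mu << nu.
  x2: nu = 1 > 0 -> no constraint.
  x3: nu = 5 > 0 -> no constraint.
  x4: nu = 3 > 0 -> no constraint.
  x5: nu = 5/4 > 0 -> no constraint.
The atom(s) x1 violate the condition (nu = 0 but mu > 0). Therefore mu is NOT absolutely continuous w.r.t. nu.

no


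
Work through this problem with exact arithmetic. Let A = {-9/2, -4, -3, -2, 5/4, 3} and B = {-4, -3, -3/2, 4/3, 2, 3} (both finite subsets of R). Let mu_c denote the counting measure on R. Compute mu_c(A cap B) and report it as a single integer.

Counting measure on a finite set equals cardinality. mu_c(A cap B) = |A cap B| (elements appearing in both).
Enumerating the elements of A that also lie in B gives 3 element(s).
So mu_c(A cap B) = 3.

3


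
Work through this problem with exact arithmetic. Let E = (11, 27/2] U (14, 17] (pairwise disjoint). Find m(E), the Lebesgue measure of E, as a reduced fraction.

For pairwise disjoint intervals, m(union_i I_i) = sum_i m(I_i),
and m is invariant under swapping open/closed endpoints (single points have measure 0).
So m(E) = sum_i (b_i - a_i).
  I_1 has length 27/2 - 11 = 5/2.
  I_2 has length 17 - 14 = 3.
Summing:
  m(E) = 5/2 + 3 = 11/2.

11/2


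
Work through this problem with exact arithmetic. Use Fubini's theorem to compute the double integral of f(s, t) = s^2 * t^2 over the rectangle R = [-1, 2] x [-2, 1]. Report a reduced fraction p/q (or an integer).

f(s, t) is a tensor product of a function of s and a function of t, and both factors are bounded continuous (hence Lebesgue integrable) on the rectangle, so Fubini's theorem applies:
  integral_R f d(m x m) = (integral_a1^b1 s^2 ds) * (integral_a2^b2 t^2 dt).
Inner integral in s: integral_{-1}^{2} s^2 ds = (2^3 - (-1)^3)/3
  = 3.
Inner integral in t: integral_{-2}^{1} t^2 dt = (1^3 - (-2)^3)/3
  = 3.
Product: (3) * (3) = 9.

9


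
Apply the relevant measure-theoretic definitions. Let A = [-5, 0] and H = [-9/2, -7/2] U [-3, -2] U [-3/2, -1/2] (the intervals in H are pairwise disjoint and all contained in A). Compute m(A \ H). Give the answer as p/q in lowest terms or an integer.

The ambient interval has length m(A) = 0 - (-5) = 5.
Since the holes are disjoint and sit inside A, by finite additivity
  m(H) = sum_i (b_i - a_i), and m(A \ H) = m(A) - m(H).
Computing the hole measures:
  m(H_1) = -7/2 - (-9/2) = 1.
  m(H_2) = -2 - (-3) = 1.
  m(H_3) = -1/2 - (-3/2) = 1.
Summed: m(H) = 1 + 1 + 1 = 3.
So m(A \ H) = 5 - 3 = 2.

2


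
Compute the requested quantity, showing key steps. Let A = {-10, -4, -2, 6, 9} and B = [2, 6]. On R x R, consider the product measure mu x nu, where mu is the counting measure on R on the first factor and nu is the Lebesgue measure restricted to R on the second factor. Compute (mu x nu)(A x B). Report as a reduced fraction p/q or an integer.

For a measurable rectangle A x B, the product measure satisfies
  (mu x nu)(A x B) = mu(A) * nu(B).
  mu(A) = 5.
  nu(B) = 4.
  (mu x nu)(A x B) = 5 * 4 = 20.

20


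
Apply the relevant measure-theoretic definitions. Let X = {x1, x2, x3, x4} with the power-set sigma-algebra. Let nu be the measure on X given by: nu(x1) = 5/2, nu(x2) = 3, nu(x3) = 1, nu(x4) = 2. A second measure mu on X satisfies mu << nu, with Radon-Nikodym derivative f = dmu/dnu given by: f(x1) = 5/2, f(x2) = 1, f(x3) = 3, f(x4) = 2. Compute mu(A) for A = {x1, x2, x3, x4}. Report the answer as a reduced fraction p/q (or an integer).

By the defining property of the Radon-Nikodym derivative, for every measurable set A,
  mu(A) = integral_A f dnu.
Since nu is a discrete measure concentrated on the atoms of X, the integral over A reduces to the sum
  mu(A) = sum_{x in A} f(x) * nu({x}).
Computing each term:
  x1: f(x1) * nu(x1) = 5/2 * 5/2 = 25/4.
  x2: f(x2) * nu(x2) = 1 * 3 = 3.
  x3: f(x3) * nu(x3) = 3 * 1 = 3.
  x4: f(x4) * nu(x4) = 2 * 2 = 4.
Summing: mu(A) = 25/4 + 3 + 3 + 4 = 65/4.

65/4


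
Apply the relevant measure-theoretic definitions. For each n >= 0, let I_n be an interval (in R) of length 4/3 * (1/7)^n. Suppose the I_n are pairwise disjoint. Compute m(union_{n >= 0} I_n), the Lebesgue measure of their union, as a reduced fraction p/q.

By countable additivity of the Lebesgue measure on pairwise disjoint measurable sets,
  m(union_{n >= 0} I_n) = sum_{n >= 0} m(I_n) = sum_{n >= 0} a * r^n,
  with a = 4/3 and r = 1/7.
Since 0 < r = 1/7 < 1, the geometric series converges:
  sum_{n >= 0} a * r^n = a / (1 - r).
  = 4/3 / (1 - 1/7)
  = 4/3 / (6/7)
  = 14/9.

14/9


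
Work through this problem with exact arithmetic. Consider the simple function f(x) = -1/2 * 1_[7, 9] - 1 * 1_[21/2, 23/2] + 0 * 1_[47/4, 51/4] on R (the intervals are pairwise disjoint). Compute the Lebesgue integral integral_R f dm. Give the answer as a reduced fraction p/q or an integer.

For a simple function f = sum_i c_i * 1_{A_i} with disjoint A_i,
  integral f dm = sum_i c_i * m(A_i).
Lengths of the A_i:
  m(A_1) = 9 - 7 = 2.
  m(A_2) = 23/2 - 21/2 = 1.
  m(A_3) = 51/4 - 47/4 = 1.
Contributions c_i * m(A_i):
  (-1/2) * (2) = -1.
  (-1) * (1) = -1.
  (0) * (1) = 0.
Total: -1 - 1 + 0 = -2.

-2


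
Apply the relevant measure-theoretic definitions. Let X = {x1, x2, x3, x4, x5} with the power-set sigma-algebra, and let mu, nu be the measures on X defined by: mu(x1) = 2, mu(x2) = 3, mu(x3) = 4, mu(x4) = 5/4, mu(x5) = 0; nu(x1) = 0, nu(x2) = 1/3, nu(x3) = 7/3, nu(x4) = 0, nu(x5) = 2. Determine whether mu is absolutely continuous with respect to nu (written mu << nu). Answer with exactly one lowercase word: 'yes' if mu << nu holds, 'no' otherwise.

mu << nu means: every nu-null measurable set is also mu-null; equivalently, for every atom x, if nu({x}) = 0 then mu({x}) = 0.
Checking each atom:
  x1: nu = 0, mu = 2 > 0 -> violates mu << nu.
  x2: nu = 1/3 > 0 -> no constraint.
  x3: nu = 7/3 > 0 -> no constraint.
  x4: nu = 0, mu = 5/4 > 0 -> violates mu << nu.
  x5: nu = 2 > 0 -> no constraint.
The atom(s) x1, x4 violate the condition (nu = 0 but mu > 0). Therefore mu is NOT absolutely continuous w.r.t. nu.

no


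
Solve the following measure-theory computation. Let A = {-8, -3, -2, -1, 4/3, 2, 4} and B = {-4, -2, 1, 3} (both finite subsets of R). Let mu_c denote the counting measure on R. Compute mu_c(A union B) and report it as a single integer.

Counting measure on a finite set equals cardinality. By inclusion-exclusion, |A union B| = |A| + |B| - |A cap B|.
|A| = 7, |B| = 4, |A cap B| = 1.
So mu_c(A union B) = 7 + 4 - 1 = 10.

10


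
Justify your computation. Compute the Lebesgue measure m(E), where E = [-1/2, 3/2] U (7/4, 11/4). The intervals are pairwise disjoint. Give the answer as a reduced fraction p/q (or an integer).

For pairwise disjoint intervals, m(union_i I_i) = sum_i m(I_i),
and m is invariant under swapping open/closed endpoints (single points have measure 0).
So m(E) = sum_i (b_i - a_i).
  I_1 has length 3/2 - (-1/2) = 2.
  I_2 has length 11/4 - 7/4 = 1.
Summing:
  m(E) = 2 + 1 = 3.

3


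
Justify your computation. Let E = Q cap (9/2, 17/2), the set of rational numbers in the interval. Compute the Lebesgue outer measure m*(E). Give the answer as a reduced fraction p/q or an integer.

The set Q cap (9/2, 17/2) is countable (a subset of the countable set Q). Lebesgue outer measure of any countable set is 0: each singleton {q} has m*({q}) = 0, and by countable subadditivity m*(union_k {q_k}) <= sum_k m*({q_k}) = sum_k 0 = 0. The reverse inequality m*(E) >= 0 is automatic. So m*(Q cap (9/2, 17/2)) = 0.

0


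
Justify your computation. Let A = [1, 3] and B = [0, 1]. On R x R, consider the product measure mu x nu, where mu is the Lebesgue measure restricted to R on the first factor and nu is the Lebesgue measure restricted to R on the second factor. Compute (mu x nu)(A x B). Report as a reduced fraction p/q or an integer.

For a measurable rectangle A x B, the product measure satisfies
  (mu x nu)(A x B) = mu(A) * nu(B).
  mu(A) = 2.
  nu(B) = 1.
  (mu x nu)(A x B) = 2 * 1 = 2.

2


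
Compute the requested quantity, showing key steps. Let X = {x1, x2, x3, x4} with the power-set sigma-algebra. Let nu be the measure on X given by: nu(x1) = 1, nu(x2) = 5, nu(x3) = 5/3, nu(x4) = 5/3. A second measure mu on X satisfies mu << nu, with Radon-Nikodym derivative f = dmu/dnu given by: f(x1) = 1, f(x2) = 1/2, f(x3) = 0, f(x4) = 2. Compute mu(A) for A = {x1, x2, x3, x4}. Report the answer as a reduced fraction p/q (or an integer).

By the defining property of the Radon-Nikodym derivative, for every measurable set A,
  mu(A) = integral_A f dnu.
Since nu is a discrete measure concentrated on the atoms of X, the integral over A reduces to the sum
  mu(A) = sum_{x in A} f(x) * nu({x}).
Computing each term:
  x1: f(x1) * nu(x1) = 1 * 1 = 1.
  x2: f(x2) * nu(x2) = 1/2 * 5 = 5/2.
  x3: f(x3) * nu(x3) = 0 * 5/3 = 0.
  x4: f(x4) * nu(x4) = 2 * 5/3 = 10/3.
Summing: mu(A) = 1 + 5/2 + 0 + 10/3 = 41/6.

41/6


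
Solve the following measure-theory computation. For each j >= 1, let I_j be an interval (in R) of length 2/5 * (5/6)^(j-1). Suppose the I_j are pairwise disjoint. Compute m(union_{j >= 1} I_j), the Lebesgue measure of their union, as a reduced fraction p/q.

By countable additivity of the Lebesgue measure on pairwise disjoint measurable sets,
  m(union_{j >= 1} I_j) = sum_{j >= 1} m(I_j) = sum_{j >= 1} a * r^(j-1),
  with a = 2/5 and r = 5/6.
Since 0 < r = 5/6 < 1, the geometric series converges:
  sum_{j >= 1} a * r^(j-1) = a / (1 - r).
  = 2/5 / (1 - 5/6)
  = 2/5 / (1/6)
  = 12/5.

12/5


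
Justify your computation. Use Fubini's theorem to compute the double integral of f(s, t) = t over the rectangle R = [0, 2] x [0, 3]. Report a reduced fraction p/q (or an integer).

f(s, t) is a tensor product of a function of s and a function of t, and both factors are bounded continuous (hence Lebesgue integrable) on the rectangle, so Fubini's theorem applies:
  integral_R f d(m x m) = (integral_a1^b1 1 ds) * (integral_a2^b2 t dt).
Inner integral in s: integral_{0}^{2} 1 ds = (2^1 - 0^1)/1
  = 2.
Inner integral in t: integral_{0}^{3} t dt = (3^2 - 0^2)/2
  = 9/2.
Product: (2) * (9/2) = 9.

9


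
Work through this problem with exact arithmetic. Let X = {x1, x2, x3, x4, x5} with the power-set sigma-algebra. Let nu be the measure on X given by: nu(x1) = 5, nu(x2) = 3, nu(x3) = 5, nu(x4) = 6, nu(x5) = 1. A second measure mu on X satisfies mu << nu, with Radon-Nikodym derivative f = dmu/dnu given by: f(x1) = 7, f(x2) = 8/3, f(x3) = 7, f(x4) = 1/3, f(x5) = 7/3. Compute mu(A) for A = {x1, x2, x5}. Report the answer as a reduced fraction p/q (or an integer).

By the defining property of the Radon-Nikodym derivative, for every measurable set A,
  mu(A) = integral_A f dnu.
Since nu is a discrete measure concentrated on the atoms of X, the integral over A reduces to the sum
  mu(A) = sum_{x in A} f(x) * nu({x}).
Computing each term:
  x1: f(x1) * nu(x1) = 7 * 5 = 35.
  x2: f(x2) * nu(x2) = 8/3 * 3 = 8.
  x5: f(x5) * nu(x5) = 7/3 * 1 = 7/3.
Summing: mu(A) = 35 + 8 + 7/3 = 136/3.

136/3


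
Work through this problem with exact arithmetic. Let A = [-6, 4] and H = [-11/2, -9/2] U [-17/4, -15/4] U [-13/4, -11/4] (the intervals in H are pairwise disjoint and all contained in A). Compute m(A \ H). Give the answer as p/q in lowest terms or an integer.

The ambient interval has length m(A) = 4 - (-6) = 10.
Since the holes are disjoint and sit inside A, by finite additivity
  m(H) = sum_i (b_i - a_i), and m(A \ H) = m(A) - m(H).
Computing the hole measures:
  m(H_1) = -9/2 - (-11/2) = 1.
  m(H_2) = -15/4 - (-17/4) = 1/2.
  m(H_3) = -11/4 - (-13/4) = 1/2.
Summed: m(H) = 1 + 1/2 + 1/2 = 2.
So m(A \ H) = 10 - 2 = 8.

8


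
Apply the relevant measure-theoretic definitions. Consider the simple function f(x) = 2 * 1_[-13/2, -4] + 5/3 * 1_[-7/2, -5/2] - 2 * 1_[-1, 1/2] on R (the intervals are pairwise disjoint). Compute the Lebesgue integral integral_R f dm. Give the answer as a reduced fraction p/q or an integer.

For a simple function f = sum_i c_i * 1_{A_i} with disjoint A_i,
  integral f dm = sum_i c_i * m(A_i).
Lengths of the A_i:
  m(A_1) = -4 - (-13/2) = 5/2.
  m(A_2) = -5/2 - (-7/2) = 1.
  m(A_3) = 1/2 - (-1) = 3/2.
Contributions c_i * m(A_i):
  (2) * (5/2) = 5.
  (5/3) * (1) = 5/3.
  (-2) * (3/2) = -3.
Total: 5 + 5/3 - 3 = 11/3.

11/3


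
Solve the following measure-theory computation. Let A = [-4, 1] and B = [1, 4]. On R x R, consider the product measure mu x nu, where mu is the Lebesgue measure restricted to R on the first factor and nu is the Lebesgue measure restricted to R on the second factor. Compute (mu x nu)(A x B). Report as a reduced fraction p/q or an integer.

For a measurable rectangle A x B, the product measure satisfies
  (mu x nu)(A x B) = mu(A) * nu(B).
  mu(A) = 5.
  nu(B) = 3.
  (mu x nu)(A x B) = 5 * 3 = 15.

15


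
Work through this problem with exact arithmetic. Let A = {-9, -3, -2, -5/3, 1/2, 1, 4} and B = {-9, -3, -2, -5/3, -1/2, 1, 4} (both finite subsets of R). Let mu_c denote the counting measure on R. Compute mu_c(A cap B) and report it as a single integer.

Counting measure on a finite set equals cardinality. mu_c(A cap B) = |A cap B| (elements appearing in both).
Enumerating the elements of A that also lie in B gives 6 element(s).
So mu_c(A cap B) = 6.

6


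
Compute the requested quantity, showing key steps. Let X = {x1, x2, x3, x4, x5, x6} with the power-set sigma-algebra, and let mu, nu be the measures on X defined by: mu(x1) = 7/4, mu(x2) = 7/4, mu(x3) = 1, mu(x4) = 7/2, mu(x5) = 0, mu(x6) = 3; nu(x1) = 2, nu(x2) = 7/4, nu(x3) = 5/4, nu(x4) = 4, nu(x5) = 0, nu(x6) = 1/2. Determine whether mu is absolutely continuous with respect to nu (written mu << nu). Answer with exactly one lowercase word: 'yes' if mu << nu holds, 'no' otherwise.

mu << nu means: every nu-null measurable set is also mu-null; equivalently, for every atom x, if nu({x}) = 0 then mu({x}) = 0.
Checking each atom:
  x1: nu = 2 > 0 -> no constraint.
  x2: nu = 7/4 > 0 -> no constraint.
  x3: nu = 5/4 > 0 -> no constraint.
  x4: nu = 4 > 0 -> no constraint.
  x5: nu = 0, mu = 0 -> consistent with mu << nu.
  x6: nu = 1/2 > 0 -> no constraint.
No atom violates the condition. Therefore mu << nu.

yes


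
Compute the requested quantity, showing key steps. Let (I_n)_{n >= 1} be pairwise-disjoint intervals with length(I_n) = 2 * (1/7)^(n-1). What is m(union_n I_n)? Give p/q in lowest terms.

By countable additivity of the Lebesgue measure on pairwise disjoint measurable sets,
  m(union_{n >= 1} I_n) = sum_{n >= 1} m(I_n) = sum_{n >= 1} a * r^(n-1),
  with a = 2 and r = 1/7.
Since 0 < r = 1/7 < 1, the geometric series converges:
  sum_{n >= 1} a * r^(n-1) = a / (1 - r).
  = 2 / (1 - 1/7)
  = 2 / (6/7)
  = 7/3.

7/3


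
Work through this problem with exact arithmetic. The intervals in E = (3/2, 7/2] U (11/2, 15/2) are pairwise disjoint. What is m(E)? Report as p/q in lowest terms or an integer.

For pairwise disjoint intervals, m(union_i I_i) = sum_i m(I_i),
and m is invariant under swapping open/closed endpoints (single points have measure 0).
So m(E) = sum_i (b_i - a_i).
  I_1 has length 7/2 - 3/2 = 2.
  I_2 has length 15/2 - 11/2 = 2.
Summing:
  m(E) = 2 + 2 = 4.

4


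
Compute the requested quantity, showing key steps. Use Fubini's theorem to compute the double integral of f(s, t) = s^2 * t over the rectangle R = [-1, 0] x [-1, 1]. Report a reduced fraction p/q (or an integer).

f(s, t) is a tensor product of a function of s and a function of t, and both factors are bounded continuous (hence Lebesgue integrable) on the rectangle, so Fubini's theorem applies:
  integral_R f d(m x m) = (integral_a1^b1 s^2 ds) * (integral_a2^b2 t dt).
Inner integral in s: integral_{-1}^{0} s^2 ds = (0^3 - (-1)^3)/3
  = 1/3.
Inner integral in t: integral_{-1}^{1} t dt = (1^2 - (-1)^2)/2
  = 0.
Product: (1/3) * (0) = 0.

0


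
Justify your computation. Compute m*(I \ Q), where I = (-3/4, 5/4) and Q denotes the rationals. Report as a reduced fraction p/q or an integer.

The interval I = (-3/4, 5/4) has m(I) = 5/4 - (-3/4) = 2 (endpoints are measure-zero, so open/closed/half-open agree). Write I = (I cap Q) u (I \ Q). The rationals in I are countable, so m*(I cap Q) = 0 (cover each rational by intervals whose total length is arbitrarily small). By countable subadditivity m*(I) <= m*(I cap Q) + m*(I \ Q), hence m*(I \ Q) >= m(I) = 2. The reverse inequality m*(I \ Q) <= m*(I) = 2 is trivial since (I \ Q) is a subset of I. Therefore m*(I \ Q) = 2.

2


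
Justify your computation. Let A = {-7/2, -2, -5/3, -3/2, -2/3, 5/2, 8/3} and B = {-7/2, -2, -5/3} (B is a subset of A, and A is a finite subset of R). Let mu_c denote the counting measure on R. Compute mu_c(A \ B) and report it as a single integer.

Counting measure assigns mu_c(E) = |E| (number of elements) when E is finite. For B subset A, A \ B is the set of elements of A not in B, so |A \ B| = |A| - |B|.
|A| = 7, |B| = 3, so mu_c(A \ B) = 7 - 3 = 4.

4


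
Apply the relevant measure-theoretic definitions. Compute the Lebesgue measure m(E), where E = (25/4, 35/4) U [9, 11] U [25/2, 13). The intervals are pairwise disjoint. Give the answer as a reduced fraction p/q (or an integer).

For pairwise disjoint intervals, m(union_i I_i) = sum_i m(I_i),
and m is invariant under swapping open/closed endpoints (single points have measure 0).
So m(E) = sum_i (b_i - a_i).
  I_1 has length 35/4 - 25/4 = 5/2.
  I_2 has length 11 - 9 = 2.
  I_3 has length 13 - 25/2 = 1/2.
Summing:
  m(E) = 5/2 + 2 + 1/2 = 5.

5


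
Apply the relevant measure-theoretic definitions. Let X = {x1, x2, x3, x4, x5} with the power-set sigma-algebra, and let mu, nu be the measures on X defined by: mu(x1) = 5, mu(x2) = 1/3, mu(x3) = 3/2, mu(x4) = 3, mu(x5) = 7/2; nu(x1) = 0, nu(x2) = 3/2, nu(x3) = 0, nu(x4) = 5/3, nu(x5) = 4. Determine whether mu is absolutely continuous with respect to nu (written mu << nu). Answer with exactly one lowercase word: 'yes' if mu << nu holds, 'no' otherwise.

mu << nu means: every nu-null measurable set is also mu-null; equivalently, for every atom x, if nu({x}) = 0 then mu({x}) = 0.
Checking each atom:
  x1: nu = 0, mu = 5 > 0 -> violates mu << nu.
  x2: nu = 3/2 > 0 -> no constraint.
  x3: nu = 0, mu = 3/2 > 0 -> violates mu << nu.
  x4: nu = 5/3 > 0 -> no constraint.
  x5: nu = 4 > 0 -> no constraint.
The atom(s) x1, x3 violate the condition (nu = 0 but mu > 0). Therefore mu is NOT absolutely continuous w.r.t. nu.

no


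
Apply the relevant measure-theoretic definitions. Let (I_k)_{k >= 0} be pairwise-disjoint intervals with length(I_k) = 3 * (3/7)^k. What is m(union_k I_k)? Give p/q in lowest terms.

By countable additivity of the Lebesgue measure on pairwise disjoint measurable sets,
  m(union_{k >= 0} I_k) = sum_{k >= 0} m(I_k) = sum_{k >= 0} a * r^k,
  with a = 3 and r = 3/7.
Since 0 < r = 3/7 < 1, the geometric series converges:
  sum_{k >= 0} a * r^k = a / (1 - r).
  = 3 / (1 - 3/7)
  = 3 / (4/7)
  = 21/4.

21/4


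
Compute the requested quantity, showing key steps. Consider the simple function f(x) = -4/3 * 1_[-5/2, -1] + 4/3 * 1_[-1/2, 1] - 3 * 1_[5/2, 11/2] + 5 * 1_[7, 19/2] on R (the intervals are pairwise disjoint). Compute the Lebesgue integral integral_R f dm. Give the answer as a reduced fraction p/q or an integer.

For a simple function f = sum_i c_i * 1_{A_i} with disjoint A_i,
  integral f dm = sum_i c_i * m(A_i).
Lengths of the A_i:
  m(A_1) = -1 - (-5/2) = 3/2.
  m(A_2) = 1 - (-1/2) = 3/2.
  m(A_3) = 11/2 - 5/2 = 3.
  m(A_4) = 19/2 - 7 = 5/2.
Contributions c_i * m(A_i):
  (-4/3) * (3/2) = -2.
  (4/3) * (3/2) = 2.
  (-3) * (3) = -9.
  (5) * (5/2) = 25/2.
Total: -2 + 2 - 9 + 25/2 = 7/2.

7/2


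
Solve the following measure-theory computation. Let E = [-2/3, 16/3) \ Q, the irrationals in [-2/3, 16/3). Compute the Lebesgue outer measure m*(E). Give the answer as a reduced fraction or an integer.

The interval I = [-2/3, 16/3) has m(I) = 16/3 - (-2/3) = 6 (endpoints are measure-zero, so open/closed/half-open agree). Write I = (I cap Q) u (I \ Q). The rationals in I are countable, so m*(I cap Q) = 0 (cover each rational by intervals whose total length is arbitrarily small). By countable subadditivity m*(I) <= m*(I cap Q) + m*(I \ Q), hence m*(I \ Q) >= m(I) = 6. The reverse inequality m*(I \ Q) <= m*(I) = 6 is trivial since (I \ Q) is a subset of I. Therefore m*(I \ Q) = 6.

6


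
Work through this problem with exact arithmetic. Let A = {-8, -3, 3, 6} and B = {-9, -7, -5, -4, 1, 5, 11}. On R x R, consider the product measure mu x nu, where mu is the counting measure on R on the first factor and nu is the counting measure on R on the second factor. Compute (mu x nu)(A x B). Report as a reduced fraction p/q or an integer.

For a measurable rectangle A x B, the product measure satisfies
  (mu x nu)(A x B) = mu(A) * nu(B).
  mu(A) = 4.
  nu(B) = 7.
  (mu x nu)(A x B) = 4 * 7 = 28.

28


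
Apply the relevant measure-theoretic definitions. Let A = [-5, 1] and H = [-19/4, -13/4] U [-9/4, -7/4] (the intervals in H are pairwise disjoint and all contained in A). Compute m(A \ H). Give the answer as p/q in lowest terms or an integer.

The ambient interval has length m(A) = 1 - (-5) = 6.
Since the holes are disjoint and sit inside A, by finite additivity
  m(H) = sum_i (b_i - a_i), and m(A \ H) = m(A) - m(H).
Computing the hole measures:
  m(H_1) = -13/4 - (-19/4) = 3/2.
  m(H_2) = -7/4 - (-9/4) = 1/2.
Summed: m(H) = 3/2 + 1/2 = 2.
So m(A \ H) = 6 - 2 = 4.

4


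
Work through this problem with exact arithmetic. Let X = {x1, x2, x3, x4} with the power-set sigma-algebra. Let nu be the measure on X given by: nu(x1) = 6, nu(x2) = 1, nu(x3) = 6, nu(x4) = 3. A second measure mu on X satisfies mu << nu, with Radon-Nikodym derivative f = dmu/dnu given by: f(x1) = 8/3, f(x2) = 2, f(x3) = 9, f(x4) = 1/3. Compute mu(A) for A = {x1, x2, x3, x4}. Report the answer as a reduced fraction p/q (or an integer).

By the defining property of the Radon-Nikodym derivative, for every measurable set A,
  mu(A) = integral_A f dnu.
Since nu is a discrete measure concentrated on the atoms of X, the integral over A reduces to the sum
  mu(A) = sum_{x in A} f(x) * nu({x}).
Computing each term:
  x1: f(x1) * nu(x1) = 8/3 * 6 = 16.
  x2: f(x2) * nu(x2) = 2 * 1 = 2.
  x3: f(x3) * nu(x3) = 9 * 6 = 54.
  x4: f(x4) * nu(x4) = 1/3 * 3 = 1.
Summing: mu(A) = 16 + 2 + 54 + 1 = 73.

73


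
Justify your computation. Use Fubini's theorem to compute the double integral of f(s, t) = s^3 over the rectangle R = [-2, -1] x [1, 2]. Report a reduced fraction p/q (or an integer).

f(s, t) is a tensor product of a function of s and a function of t, and both factors are bounded continuous (hence Lebesgue integrable) on the rectangle, so Fubini's theorem applies:
  integral_R f d(m x m) = (integral_a1^b1 s^3 ds) * (integral_a2^b2 1 dt).
Inner integral in s: integral_{-2}^{-1} s^3 ds = ((-1)^4 - (-2)^4)/4
  = -15/4.
Inner integral in t: integral_{1}^{2} 1 dt = (2^1 - 1^1)/1
  = 1.
Product: (-15/4) * (1) = -15/4.

-15/4


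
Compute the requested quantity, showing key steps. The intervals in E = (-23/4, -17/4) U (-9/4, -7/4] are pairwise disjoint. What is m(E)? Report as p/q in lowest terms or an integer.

For pairwise disjoint intervals, m(union_i I_i) = sum_i m(I_i),
and m is invariant under swapping open/closed endpoints (single points have measure 0).
So m(E) = sum_i (b_i - a_i).
  I_1 has length -17/4 - (-23/4) = 3/2.
  I_2 has length -7/4 - (-9/4) = 1/2.
Summing:
  m(E) = 3/2 + 1/2 = 2.

2


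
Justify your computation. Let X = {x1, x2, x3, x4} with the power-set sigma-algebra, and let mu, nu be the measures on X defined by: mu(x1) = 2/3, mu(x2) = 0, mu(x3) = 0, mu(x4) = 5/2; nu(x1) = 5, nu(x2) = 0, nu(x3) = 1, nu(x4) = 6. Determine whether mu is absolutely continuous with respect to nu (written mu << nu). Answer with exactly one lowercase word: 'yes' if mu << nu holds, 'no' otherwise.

mu << nu means: every nu-null measurable set is also mu-null; equivalently, for every atom x, if nu({x}) = 0 then mu({x}) = 0.
Checking each atom:
  x1: nu = 5 > 0 -> no constraint.
  x2: nu = 0, mu = 0 -> consistent with mu << nu.
  x3: nu = 1 > 0 -> no constraint.
  x4: nu = 6 > 0 -> no constraint.
No atom violates the condition. Therefore mu << nu.

yes


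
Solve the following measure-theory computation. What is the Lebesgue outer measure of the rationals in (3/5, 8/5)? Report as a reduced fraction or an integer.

Q cap (3/5, 8/5) is countable; list its elements as q_1, q_2, ... . Fix eps > 0 and cover the k-th point by an interval of length eps * 2^(-k). The cover has total length eps * sum_{k>=1} 2^(-k) = eps, so by definition of outer measure m*(Q cap (3/5, 8/5)) <= eps. Since eps was arbitrary and m* >= 0, the outer measure is 0.

0


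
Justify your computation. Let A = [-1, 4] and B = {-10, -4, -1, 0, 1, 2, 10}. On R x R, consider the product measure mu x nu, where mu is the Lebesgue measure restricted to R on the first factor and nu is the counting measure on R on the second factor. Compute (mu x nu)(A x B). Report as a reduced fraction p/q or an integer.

For a measurable rectangle A x B, the product measure satisfies
  (mu x nu)(A x B) = mu(A) * nu(B).
  mu(A) = 5.
  nu(B) = 7.
  (mu x nu)(A x B) = 5 * 7 = 35.

35


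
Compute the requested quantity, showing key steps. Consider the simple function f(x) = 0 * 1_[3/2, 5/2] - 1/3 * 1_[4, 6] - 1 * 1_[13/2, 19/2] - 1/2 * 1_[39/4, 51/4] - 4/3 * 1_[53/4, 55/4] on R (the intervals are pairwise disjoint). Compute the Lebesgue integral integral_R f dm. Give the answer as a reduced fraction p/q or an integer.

For a simple function f = sum_i c_i * 1_{A_i} with disjoint A_i,
  integral f dm = sum_i c_i * m(A_i).
Lengths of the A_i:
  m(A_1) = 5/2 - 3/2 = 1.
  m(A_2) = 6 - 4 = 2.
  m(A_3) = 19/2 - 13/2 = 3.
  m(A_4) = 51/4 - 39/4 = 3.
  m(A_5) = 55/4 - 53/4 = 1/2.
Contributions c_i * m(A_i):
  (0) * (1) = 0.
  (-1/3) * (2) = -2/3.
  (-1) * (3) = -3.
  (-1/2) * (3) = -3/2.
  (-4/3) * (1/2) = -2/3.
Total: 0 - 2/3 - 3 - 3/2 - 2/3 = -35/6.

-35/6


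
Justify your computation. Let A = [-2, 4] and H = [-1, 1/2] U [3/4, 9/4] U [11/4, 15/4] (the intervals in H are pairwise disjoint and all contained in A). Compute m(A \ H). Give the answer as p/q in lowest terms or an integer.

The ambient interval has length m(A) = 4 - (-2) = 6.
Since the holes are disjoint and sit inside A, by finite additivity
  m(H) = sum_i (b_i - a_i), and m(A \ H) = m(A) - m(H).
Computing the hole measures:
  m(H_1) = 1/2 - (-1) = 3/2.
  m(H_2) = 9/4 - 3/4 = 3/2.
  m(H_3) = 15/4 - 11/4 = 1.
Summed: m(H) = 3/2 + 3/2 + 1 = 4.
So m(A \ H) = 6 - 4 = 2.

2


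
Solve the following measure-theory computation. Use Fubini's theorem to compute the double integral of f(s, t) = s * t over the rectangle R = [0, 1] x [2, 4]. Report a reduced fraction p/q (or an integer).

f(s, t) is a tensor product of a function of s and a function of t, and both factors are bounded continuous (hence Lebesgue integrable) on the rectangle, so Fubini's theorem applies:
  integral_R f d(m x m) = (integral_a1^b1 s ds) * (integral_a2^b2 t dt).
Inner integral in s: integral_{0}^{1} s ds = (1^2 - 0^2)/2
  = 1/2.
Inner integral in t: integral_{2}^{4} t dt = (4^2 - 2^2)/2
  = 6.
Product: (1/2) * (6) = 3.

3


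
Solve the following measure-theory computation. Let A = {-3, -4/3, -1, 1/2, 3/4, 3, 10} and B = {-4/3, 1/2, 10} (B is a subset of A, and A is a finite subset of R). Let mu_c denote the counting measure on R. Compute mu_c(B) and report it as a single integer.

Counting measure assigns mu_c(E) = |E| (number of elements) when E is finite.
B has 3 element(s), so mu_c(B) = 3.

3


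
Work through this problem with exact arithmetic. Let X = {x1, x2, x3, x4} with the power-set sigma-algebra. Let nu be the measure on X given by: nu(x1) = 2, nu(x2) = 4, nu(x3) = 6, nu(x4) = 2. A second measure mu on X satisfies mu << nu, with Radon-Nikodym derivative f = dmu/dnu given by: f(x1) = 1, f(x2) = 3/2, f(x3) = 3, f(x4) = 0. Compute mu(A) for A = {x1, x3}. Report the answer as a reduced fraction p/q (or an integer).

By the defining property of the Radon-Nikodym derivative, for every measurable set A,
  mu(A) = integral_A f dnu.
Since nu is a discrete measure concentrated on the atoms of X, the integral over A reduces to the sum
  mu(A) = sum_{x in A} f(x) * nu({x}).
Computing each term:
  x1: f(x1) * nu(x1) = 1 * 2 = 2.
  x3: f(x3) * nu(x3) = 3 * 6 = 18.
Summing: mu(A) = 2 + 18 = 20.

20


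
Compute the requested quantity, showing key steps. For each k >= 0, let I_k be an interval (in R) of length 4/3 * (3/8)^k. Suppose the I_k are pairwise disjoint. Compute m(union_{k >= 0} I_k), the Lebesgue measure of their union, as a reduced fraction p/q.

By countable additivity of the Lebesgue measure on pairwise disjoint measurable sets,
  m(union_{k >= 0} I_k) = sum_{k >= 0} m(I_k) = sum_{k >= 0} a * r^k,
  with a = 4/3 and r = 3/8.
Since 0 < r = 3/8 < 1, the geometric series converges:
  sum_{k >= 0} a * r^k = a / (1 - r).
  = 4/3 / (1 - 3/8)
  = 4/3 / (5/8)
  = 32/15.

32/15


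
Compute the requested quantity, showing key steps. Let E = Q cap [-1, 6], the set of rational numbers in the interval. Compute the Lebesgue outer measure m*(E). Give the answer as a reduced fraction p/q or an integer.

The set Q cap [-1, 6] is countable (a subset of the countable set Q). Lebesgue outer measure of any countable set is 0: each singleton {q} has m*({q}) = 0, and by countable subadditivity m*(union_k {q_k}) <= sum_k m*({q_k}) = sum_k 0 = 0. The reverse inequality m*(E) >= 0 is automatic. So m*(Q cap [-1, 6]) = 0.

0


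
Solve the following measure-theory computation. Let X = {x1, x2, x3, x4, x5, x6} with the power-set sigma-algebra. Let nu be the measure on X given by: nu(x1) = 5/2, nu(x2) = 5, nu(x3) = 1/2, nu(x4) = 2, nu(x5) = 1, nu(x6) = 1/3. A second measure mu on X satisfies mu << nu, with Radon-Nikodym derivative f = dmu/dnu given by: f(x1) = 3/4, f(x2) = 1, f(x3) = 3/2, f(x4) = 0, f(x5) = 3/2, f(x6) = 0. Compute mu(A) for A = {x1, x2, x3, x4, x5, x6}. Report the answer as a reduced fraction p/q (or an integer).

By the defining property of the Radon-Nikodym derivative, for every measurable set A,
  mu(A) = integral_A f dnu.
Since nu is a discrete measure concentrated on the atoms of X, the integral over A reduces to the sum
  mu(A) = sum_{x in A} f(x) * nu({x}).
Computing each term:
  x1: f(x1) * nu(x1) = 3/4 * 5/2 = 15/8.
  x2: f(x2) * nu(x2) = 1 * 5 = 5.
  x3: f(x3) * nu(x3) = 3/2 * 1/2 = 3/4.
  x4: f(x4) * nu(x4) = 0 * 2 = 0.
  x5: f(x5) * nu(x5) = 3/2 * 1 = 3/2.
  x6: f(x6) * nu(x6) = 0 * 1/3 = 0.
Summing: mu(A) = 15/8 + 5 + 3/4 + 0 + 3/2 + 0 = 73/8.

73/8


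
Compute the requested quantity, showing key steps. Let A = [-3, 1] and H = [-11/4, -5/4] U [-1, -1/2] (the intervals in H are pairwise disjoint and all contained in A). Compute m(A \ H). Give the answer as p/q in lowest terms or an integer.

The ambient interval has length m(A) = 1 - (-3) = 4.
Since the holes are disjoint and sit inside A, by finite additivity
  m(H) = sum_i (b_i - a_i), and m(A \ H) = m(A) - m(H).
Computing the hole measures:
  m(H_1) = -5/4 - (-11/4) = 3/2.
  m(H_2) = -1/2 - (-1) = 1/2.
Summed: m(H) = 3/2 + 1/2 = 2.
So m(A \ H) = 4 - 2 = 2.

2


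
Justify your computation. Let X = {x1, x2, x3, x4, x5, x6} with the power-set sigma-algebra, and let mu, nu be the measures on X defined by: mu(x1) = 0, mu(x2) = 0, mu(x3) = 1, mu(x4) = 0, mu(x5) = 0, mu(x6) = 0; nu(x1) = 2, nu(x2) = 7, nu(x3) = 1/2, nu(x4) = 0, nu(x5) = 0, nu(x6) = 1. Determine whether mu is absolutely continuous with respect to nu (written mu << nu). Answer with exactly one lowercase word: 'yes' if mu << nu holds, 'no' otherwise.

mu << nu means: every nu-null measurable set is also mu-null; equivalently, for every atom x, if nu({x}) = 0 then mu({x}) = 0.
Checking each atom:
  x1: nu = 2 > 0 -> no constraint.
  x2: nu = 7 > 0 -> no constraint.
  x3: nu = 1/2 > 0 -> no constraint.
  x4: nu = 0, mu = 0 -> consistent with mu << nu.
  x5: nu = 0, mu = 0 -> consistent with mu << nu.
  x6: nu = 1 > 0 -> no constraint.
No atom violates the condition. Therefore mu << nu.

yes


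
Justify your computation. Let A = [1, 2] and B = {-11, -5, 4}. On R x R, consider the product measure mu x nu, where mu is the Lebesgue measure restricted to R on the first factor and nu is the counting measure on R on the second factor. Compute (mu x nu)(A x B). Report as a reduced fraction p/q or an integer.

For a measurable rectangle A x B, the product measure satisfies
  (mu x nu)(A x B) = mu(A) * nu(B).
  mu(A) = 1.
  nu(B) = 3.
  (mu x nu)(A x B) = 1 * 3 = 3.

3


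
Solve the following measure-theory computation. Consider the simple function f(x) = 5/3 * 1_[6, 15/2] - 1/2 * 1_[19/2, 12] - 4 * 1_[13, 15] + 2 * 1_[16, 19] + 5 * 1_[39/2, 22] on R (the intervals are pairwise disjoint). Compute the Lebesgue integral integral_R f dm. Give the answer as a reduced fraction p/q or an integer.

For a simple function f = sum_i c_i * 1_{A_i} with disjoint A_i,
  integral f dm = sum_i c_i * m(A_i).
Lengths of the A_i:
  m(A_1) = 15/2 - 6 = 3/2.
  m(A_2) = 12 - 19/2 = 5/2.
  m(A_3) = 15 - 13 = 2.
  m(A_4) = 19 - 16 = 3.
  m(A_5) = 22 - 39/2 = 5/2.
Contributions c_i * m(A_i):
  (5/3) * (3/2) = 5/2.
  (-1/2) * (5/2) = -5/4.
  (-4) * (2) = -8.
  (2) * (3) = 6.
  (5) * (5/2) = 25/2.
Total: 5/2 - 5/4 - 8 + 6 + 25/2 = 47/4.

47/4


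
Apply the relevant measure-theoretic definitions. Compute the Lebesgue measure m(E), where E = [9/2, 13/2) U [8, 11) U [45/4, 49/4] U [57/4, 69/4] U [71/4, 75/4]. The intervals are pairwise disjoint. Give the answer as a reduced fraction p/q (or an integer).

For pairwise disjoint intervals, m(union_i I_i) = sum_i m(I_i),
and m is invariant under swapping open/closed endpoints (single points have measure 0).
So m(E) = sum_i (b_i - a_i).
  I_1 has length 13/2 - 9/2 = 2.
  I_2 has length 11 - 8 = 3.
  I_3 has length 49/4 - 45/4 = 1.
  I_4 has length 69/4 - 57/4 = 3.
  I_5 has length 75/4 - 71/4 = 1.
Summing:
  m(E) = 2 + 3 + 1 + 3 + 1 = 10.

10


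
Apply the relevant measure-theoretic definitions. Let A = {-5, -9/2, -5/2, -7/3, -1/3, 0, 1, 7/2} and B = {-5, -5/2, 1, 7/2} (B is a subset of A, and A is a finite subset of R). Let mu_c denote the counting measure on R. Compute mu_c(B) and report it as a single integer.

Counting measure assigns mu_c(E) = |E| (number of elements) when E is finite.
B has 4 element(s), so mu_c(B) = 4.

4


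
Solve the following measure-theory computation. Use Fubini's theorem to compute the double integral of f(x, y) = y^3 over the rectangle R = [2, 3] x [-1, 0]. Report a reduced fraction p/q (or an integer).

f(x, y) is a tensor product of a function of x and a function of y, and both factors are bounded continuous (hence Lebesgue integrable) on the rectangle, so Fubini's theorem applies:
  integral_R f d(m x m) = (integral_a1^b1 1 dx) * (integral_a2^b2 y^3 dy).
Inner integral in x: integral_{2}^{3} 1 dx = (3^1 - 2^1)/1
  = 1.
Inner integral in y: integral_{-1}^{0} y^3 dy = (0^4 - (-1)^4)/4
  = -1/4.
Product: (1) * (-1/4) = -1/4.

-1/4


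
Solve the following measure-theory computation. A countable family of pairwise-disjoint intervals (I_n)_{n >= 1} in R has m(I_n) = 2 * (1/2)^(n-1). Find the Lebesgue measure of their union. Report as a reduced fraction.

By countable additivity of the Lebesgue measure on pairwise disjoint measurable sets,
  m(union_{n >= 1} I_n) = sum_{n >= 1} m(I_n) = sum_{n >= 1} a * r^(n-1),
  with a = 2 and r = 1/2.
Since 0 < r = 1/2 < 1, the geometric series converges:
  sum_{n >= 1} a * r^(n-1) = a / (1 - r).
  = 2 / (1 - 1/2)
  = 2 / (1/2)
  = 4.

4


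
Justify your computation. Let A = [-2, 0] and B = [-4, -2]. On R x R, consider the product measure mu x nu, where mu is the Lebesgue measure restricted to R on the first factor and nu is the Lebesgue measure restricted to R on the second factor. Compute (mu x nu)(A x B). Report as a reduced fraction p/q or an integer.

For a measurable rectangle A x B, the product measure satisfies
  (mu x nu)(A x B) = mu(A) * nu(B).
  mu(A) = 2.
  nu(B) = 2.
  (mu x nu)(A x B) = 2 * 2 = 4.

4


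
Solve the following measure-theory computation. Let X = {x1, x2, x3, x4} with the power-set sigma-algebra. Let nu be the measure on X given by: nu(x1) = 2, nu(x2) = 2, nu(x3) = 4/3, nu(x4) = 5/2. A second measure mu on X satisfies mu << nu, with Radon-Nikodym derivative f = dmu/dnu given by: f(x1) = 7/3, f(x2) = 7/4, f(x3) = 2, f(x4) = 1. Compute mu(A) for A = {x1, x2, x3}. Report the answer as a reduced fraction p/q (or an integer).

By the defining property of the Radon-Nikodym derivative, for every measurable set A,
  mu(A) = integral_A f dnu.
Since nu is a discrete measure concentrated on the atoms of X, the integral over A reduces to the sum
  mu(A) = sum_{x in A} f(x) * nu({x}).
Computing each term:
  x1: f(x1) * nu(x1) = 7/3 * 2 = 14/3.
  x2: f(x2) * nu(x2) = 7/4 * 2 = 7/2.
  x3: f(x3) * nu(x3) = 2 * 4/3 = 8/3.
Summing: mu(A) = 14/3 + 7/2 + 8/3 = 65/6.

65/6
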